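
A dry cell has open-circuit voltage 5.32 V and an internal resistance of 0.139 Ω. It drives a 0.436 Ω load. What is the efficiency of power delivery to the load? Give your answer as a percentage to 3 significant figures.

75.8 %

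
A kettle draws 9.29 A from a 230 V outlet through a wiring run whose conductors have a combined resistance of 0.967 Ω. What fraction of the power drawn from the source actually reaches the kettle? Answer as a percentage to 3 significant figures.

96.1 %

The wiring run carries the full 9.29 A.
P_line = I² R_line = (9.290)² × 0.967 = 83.46 W
P_source = V I = 230 × 9.290 = 2137 W; P_load = 2053 W
η = P_load / P_source = 2053 / 2137 = 0.9609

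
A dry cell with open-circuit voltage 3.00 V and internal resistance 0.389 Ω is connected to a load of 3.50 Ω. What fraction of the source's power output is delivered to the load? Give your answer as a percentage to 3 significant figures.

η = P_load/(P_load+P_int) = I²R/(I²R+I²r) = R/(R+r) — the I² cancels for series elements.
η = R / (R + r) = 3.50 / (3.50 + 0.389) = 0.9000

90.0 %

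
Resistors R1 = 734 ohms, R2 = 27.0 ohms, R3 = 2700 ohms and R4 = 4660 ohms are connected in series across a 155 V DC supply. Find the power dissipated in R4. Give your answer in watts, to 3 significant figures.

Every series element carries the same I. Get I from the total resistance, then P = I² × R4.
R_total = 734 + 27.0 + 2700 + 4660 = 8121 Ω
I = V / R_total = 155 / 8121 = 0.01909 A
P_R4 = I² × R4 = (0.01909)² × 4660 = 1.698 W

1.70 W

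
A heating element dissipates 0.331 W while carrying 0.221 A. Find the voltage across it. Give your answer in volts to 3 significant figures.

From P = V I = I²R = V²/R, with the two given quantities we get V = P / I.
V = 0.331 / 0.2210 = 1.498 V

1.50 V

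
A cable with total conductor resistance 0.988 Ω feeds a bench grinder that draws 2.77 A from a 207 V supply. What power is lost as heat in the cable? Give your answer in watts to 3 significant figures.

7.58 W

The cable and load are in series, so the same current flows in both; the loss is I²R_line.
The cable carries the full 2.77 A.
P_line = I² R_line = (2.770)² × 0.988 = 7.581 W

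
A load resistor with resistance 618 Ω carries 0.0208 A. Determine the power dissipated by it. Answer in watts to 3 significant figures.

0.267 W

The current through and the resistance of the element are both given; use P = I²R.
P = (0.02080 A)² × 618 Ω = 0.2674 W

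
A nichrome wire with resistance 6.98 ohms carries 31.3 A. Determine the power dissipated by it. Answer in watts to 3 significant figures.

6840 W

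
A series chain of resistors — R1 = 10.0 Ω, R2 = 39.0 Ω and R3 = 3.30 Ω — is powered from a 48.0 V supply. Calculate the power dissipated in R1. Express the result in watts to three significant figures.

Since the resistors are in series they all carry the loop current I = V/R_total; the power in any one is I²R.
R_total = 10.0 + 39.0 + 3.30 = 52.30 Ω
I = V / R_total = 48.0 / 52.30 = 0.9178 A
P_R1 = I² × R1 = (0.9178)² × 10.0 = 8.423 W

8.42 W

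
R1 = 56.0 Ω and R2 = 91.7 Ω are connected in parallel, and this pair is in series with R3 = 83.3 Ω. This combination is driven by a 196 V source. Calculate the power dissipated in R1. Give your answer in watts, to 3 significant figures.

59.5 W

Collapse the R1‖R2 pair into one equivalent R_p; then R_p and R3 form a series string.
R_p = (56.0×91.7)/(56.0+91.7) = 34.77 Ω
R_total = R_p + 83.3 = 34.77 + 83.3 = 118.1 Ω
I = V / R_total = 196 / 118.1 = 1.660 A
Voltage across the parallel pair: V_p = I × R_p = 1.660 × 34.77 = 57.72 V
R1 sits across V_p; its power is V_p²/R.
P_R1 = (57.72)² / 56.0 = 59.49 W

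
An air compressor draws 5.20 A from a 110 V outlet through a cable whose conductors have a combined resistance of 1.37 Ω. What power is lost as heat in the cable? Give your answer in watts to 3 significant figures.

The cable is a series resistance carrying the load current; its dissipation is I²R_line.
The cable carries the full 5.20 A.
P_line = I² R_line = (5.200)² × 1.37 = 37.04 W

37.0 W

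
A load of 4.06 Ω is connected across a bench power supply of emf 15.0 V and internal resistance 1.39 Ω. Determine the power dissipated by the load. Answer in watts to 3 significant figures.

30.8 W

Find the circuit current first, then P = I²R for the load (series elements share I).
I = ε / (r + R) = 15.0 / (1.39 + 4.06) = 2.752 A
P_load = I² R = (2.752)² × 4.06 = 30.75 W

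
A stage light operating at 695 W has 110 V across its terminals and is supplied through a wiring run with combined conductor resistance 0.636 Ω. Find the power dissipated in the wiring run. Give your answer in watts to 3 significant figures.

25.4 W

The wiring run is a series resistance carrying the load current; its dissipation is I²R_line.
I = P / V = 695 / 110 = 6.318 A through the wiring run.
P_line = I² R_line = (6.318)² × 0.636 = 25.39 W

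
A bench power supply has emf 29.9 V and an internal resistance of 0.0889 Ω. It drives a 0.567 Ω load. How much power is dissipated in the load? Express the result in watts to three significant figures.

1180 W

With r and R in series, I = ε/(r+R); the load dissipates I²R.
I = ε / (r + R) = 29.9 / (0.0889 + 0.567) = 45.59 A
P_load = I² R = (45.59)² × 0.567 = 1178 W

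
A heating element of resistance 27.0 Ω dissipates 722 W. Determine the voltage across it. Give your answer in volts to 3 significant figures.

The two known quantities fix the third via V = √(P R).
V = √(722 × 27.0) = 139.6 V

140 V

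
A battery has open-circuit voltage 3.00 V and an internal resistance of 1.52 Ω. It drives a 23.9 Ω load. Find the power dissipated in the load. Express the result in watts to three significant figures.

0.333 W

Find the circuit current first, then P = I²R for the load (series elements share I).
I = ε / (r + R) = 3.00 / (1.52 + 23.9) = 0.1180 A
P_load = I² R = (0.1180)² × 23.9 = 0.3329 W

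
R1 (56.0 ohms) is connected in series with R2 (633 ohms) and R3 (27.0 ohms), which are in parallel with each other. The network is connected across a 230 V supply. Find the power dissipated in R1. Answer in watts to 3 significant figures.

442 W

First combine the parallel branches into one equivalent R_p, then R1 + R_p is a series pair.
R_p = (633×27.0)/(633+27.0) = 25.90 Ω
R_total = 56.0 + 25.90 = 81.90 Ω
I = V / R_total = 230 / 81.90 = 2.808 A
All the current flows through R1; use P = I²R.
P_R1 = (2.808)² × 56.0 = 441.7 W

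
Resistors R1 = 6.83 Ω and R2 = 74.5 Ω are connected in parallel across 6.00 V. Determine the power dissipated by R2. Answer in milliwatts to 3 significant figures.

Parallel branches share the same voltage; P = V²/R gives the branch power in one step.
P_R2 = V² / R2 = (6.00)² / 74.5 Ω = 0.4832 W

483 mW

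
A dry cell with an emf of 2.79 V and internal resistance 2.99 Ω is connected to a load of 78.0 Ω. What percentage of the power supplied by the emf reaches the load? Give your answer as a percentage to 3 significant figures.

Both r and R carry the same current, so the power split is just the resistance split: η = R/(R+r).
η = R / (R + r) = 78.0 / (78.0 + 2.99) = 0.9631

96.3 %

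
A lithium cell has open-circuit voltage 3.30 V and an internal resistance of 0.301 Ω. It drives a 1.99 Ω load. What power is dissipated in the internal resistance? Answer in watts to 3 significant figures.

0.625 W

r is in series with the load, so it carries the full circuit current — the loss in it is I²r.
I = ε / (r + R) = 3.30 / (0.301 + 1.99) = 1.440 A
P_int = I² r = (1.440)² × 0.301 = 0.6245 W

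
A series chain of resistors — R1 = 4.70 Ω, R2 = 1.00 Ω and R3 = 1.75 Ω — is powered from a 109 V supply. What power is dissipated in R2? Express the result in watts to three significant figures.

214 W

In a series string the same current flows through every resistor — find that current, then P = I²R for the one we want.
R_total = 4.70 + 1.00 + 1.75 = 7.450 Ω
I = V / R_total = 109 / 7.450 = 14.63 A
P_R2 = I² × R2 = (14.63)² × 1.00 = 214.1 W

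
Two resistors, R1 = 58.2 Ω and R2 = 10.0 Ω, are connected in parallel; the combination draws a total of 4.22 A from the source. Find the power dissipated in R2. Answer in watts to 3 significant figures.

We need the common branch voltage; get it from I_total × R_eq, then P = V²/R for the branch.
1/R_eq = 1/58.2 + 1/10.0 ⇒ R_eq = 8.534 Ω
V = I_total × R_eq = 4.220 × 8.534 = 36.01 V
P_R2 = V² / R2 = (36.01)² / 10.0 = 129.7 W

130 W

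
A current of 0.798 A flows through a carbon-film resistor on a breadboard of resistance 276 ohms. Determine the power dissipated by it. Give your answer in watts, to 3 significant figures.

176 W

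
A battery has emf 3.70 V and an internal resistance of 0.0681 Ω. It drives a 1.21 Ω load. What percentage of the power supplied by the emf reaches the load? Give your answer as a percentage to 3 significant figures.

94.7 %

Both r and R carry the same current, so the power split is just the resistance split: η = R/(R+r).
η = R / (R + r) = 1.21 / (1.21 + 0.0681) = 0.9467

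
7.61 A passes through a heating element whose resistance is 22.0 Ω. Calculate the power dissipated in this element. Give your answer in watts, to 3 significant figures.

1270 W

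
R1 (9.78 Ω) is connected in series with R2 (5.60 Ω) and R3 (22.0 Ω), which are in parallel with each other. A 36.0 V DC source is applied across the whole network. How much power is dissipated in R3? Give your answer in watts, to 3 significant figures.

Reduce the parallel pair to R_p first; the network is then a simple series string.
R_p = (5.60×22.0)/(5.60+22.0) = 4.464 Ω
R_total = 9.78 + 4.464 = 14.24 Ω
I = V / R_total = 36.0 / 14.24 = 2.527 A
Voltage across the parallel pair: V_p = I × R_p = 2.527 × 4.464 = 11.28 V
With V_p across R3, its power is V_p²/R3.
P_R3 = (11.28)² / 22.0 = 5.785 W

5.79 W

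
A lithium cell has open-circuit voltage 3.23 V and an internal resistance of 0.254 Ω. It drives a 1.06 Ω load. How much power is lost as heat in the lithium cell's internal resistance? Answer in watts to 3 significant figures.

1.53 W

Internal loss is I²r, with I set by the total series resistance r+R.
I = ε / (r + R) = 3.23 / (0.254 + 1.06) = 2.458 A
P_int = I² r = (2.458)² × 0.254 = 1.535 W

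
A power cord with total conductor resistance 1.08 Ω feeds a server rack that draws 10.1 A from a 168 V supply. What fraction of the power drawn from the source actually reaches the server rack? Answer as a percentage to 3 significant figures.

93.5 %

The power cord carries the full 10.1 A.
P_line = I² R_line = (10.10)² × 1.08 = 110.2 W
P_source = V I = 168 × 10.10 = 1697 W; P_load = 1587 W
η = P_load / P_source = 1587 / 1697 = 0.9351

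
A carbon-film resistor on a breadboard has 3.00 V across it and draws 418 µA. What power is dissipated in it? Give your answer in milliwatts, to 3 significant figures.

1.25 mW

With V and I both given, power follows immediately from P = V I.
P = 3.00 V × 0.0004180 A = 0.001254 W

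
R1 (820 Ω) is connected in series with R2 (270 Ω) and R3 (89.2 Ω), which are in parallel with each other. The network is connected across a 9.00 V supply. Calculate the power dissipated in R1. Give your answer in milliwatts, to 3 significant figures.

Collapse R2‖R3 to a single equivalent, reducing the network to two series elements.
R_p = (270×89.2)/(270+89.2) = 67.05 Ω
R_total = 820 + 67.05 = 887.0 Ω
I = V / R_total = 9.00 / 887.0 = 0.01015 A
All the current flows through R1; use P = I²R.
P_R1 = (0.01015)² × 820 = 0.08441 W

84.4 mW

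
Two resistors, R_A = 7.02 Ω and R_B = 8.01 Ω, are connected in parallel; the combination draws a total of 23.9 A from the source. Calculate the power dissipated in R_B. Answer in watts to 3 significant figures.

Parallel branches share V, not I — compute V via R_eq, then use V²/R for the target branch.
1/R_eq = 1/7.02 + 1/8.01 ⇒ R_eq = 3.741 Ω
V = I_total × R_eq = 23.90 × 3.741 = 89.41 V
P_R_B = V² / R_B = (89.41)² / 8.01 = 998.1 W

998 W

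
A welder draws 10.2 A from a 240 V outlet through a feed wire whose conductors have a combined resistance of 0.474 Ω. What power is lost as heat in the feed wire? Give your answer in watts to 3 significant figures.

The feed wire and load are in series, so the same current flows in both; the loss is I²R_line.
The feed wire carries the full 10.2 A.
P_line = I² R_line = (10.20)² × 0.474 = 49.31 W

49.3 W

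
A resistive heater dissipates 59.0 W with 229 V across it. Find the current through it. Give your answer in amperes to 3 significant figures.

The two known quantities fix the third via I = P / V.
I = 59.0 / 229 = 0.2576 A

0.258 A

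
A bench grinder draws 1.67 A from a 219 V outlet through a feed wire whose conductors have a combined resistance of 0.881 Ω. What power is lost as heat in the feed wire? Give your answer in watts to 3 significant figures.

2.46 W

The feed wire and load are in series, so the same current flows in both; the loss is I²R_line.
The feed wire carries the full 1.67 A.
P_line = I² R_line = (1.670)² × 0.881 = 2.457 W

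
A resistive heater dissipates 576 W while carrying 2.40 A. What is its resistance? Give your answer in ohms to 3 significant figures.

From P = V I = I²R = V²/R, with the two given quantities we get R = P / I².
R = 576 / (2.400)² = 100.0 Ω

100 Ω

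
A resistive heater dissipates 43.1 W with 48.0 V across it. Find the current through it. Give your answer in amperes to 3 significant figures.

From P = V I = I²R = V²/R, with the two given quantities we get I = P / V.
I = 43.1 / 48.0 = 0.8979 A

0.898 A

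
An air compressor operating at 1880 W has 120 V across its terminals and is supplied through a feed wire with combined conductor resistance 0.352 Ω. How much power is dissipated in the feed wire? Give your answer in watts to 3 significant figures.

Line loss is just I²R for the cable — we know both I and R_line directly.
I = P / V = 1880 / 120 = 15.67 A through the feed wire.
P_line = I² R_line = (15.67)² × 0.352 = 86.40 W

86.4 W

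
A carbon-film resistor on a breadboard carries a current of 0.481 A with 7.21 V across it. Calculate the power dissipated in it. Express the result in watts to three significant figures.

3.47 W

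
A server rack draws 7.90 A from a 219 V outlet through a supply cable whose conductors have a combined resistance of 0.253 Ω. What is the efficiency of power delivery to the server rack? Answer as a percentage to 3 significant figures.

The supply cable carries the full 7.90 A.
P_line = I² R_line = (7.900)² × 0.253 = 15.79 W
P_source = V I = 219 × 7.900 = 1730 W; P_load = 1714 W
η = P_load / P_source = 1714 / 1730 = 0.9909

99.1 %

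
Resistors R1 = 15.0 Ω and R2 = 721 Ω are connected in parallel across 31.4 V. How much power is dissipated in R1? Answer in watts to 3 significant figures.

65.7 W

R1 sits directly across the source, so P = V²/R with V = 31.4 V.
P_R1 = V² / R1 = (31.4)² / 15.0 Ω = 65.73 W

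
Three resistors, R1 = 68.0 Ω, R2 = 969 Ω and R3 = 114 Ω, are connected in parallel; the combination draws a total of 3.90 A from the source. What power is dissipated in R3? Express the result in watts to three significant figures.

We need the common branch voltage; get it from I_total × R_eq, then P = V²/R for the branch.
1/R_eq = 1/68.0 + 1/969 + 1/114 ⇒ R_eq = 40.80 Ω
V = I_total × R_eq = 3.900 × 40.80 = 159.1 V
P_R3 = V² / R3 = (159.1)² / 114 = 222.1 W

222 W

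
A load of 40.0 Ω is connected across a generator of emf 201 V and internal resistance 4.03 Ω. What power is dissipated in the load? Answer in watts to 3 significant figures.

With r and R in series, I = ε/(r+R); the load dissipates I²R.
I = ε / (r + R) = 201 / (4.03 + 40.0) = 4.565 A
P_load = I² R = (4.565)² × 40.0 = 833.6 W

834 W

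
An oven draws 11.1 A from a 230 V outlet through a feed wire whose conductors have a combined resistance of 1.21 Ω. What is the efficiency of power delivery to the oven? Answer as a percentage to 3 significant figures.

The feed wire carries the full 11.1 A.
P_line = I² R_line = (11.10)² × 1.21 = 149.1 W
P_source = V I = 230 × 11.10 = 2553 W; P_load = 2404 W
η = P_load / P_source = 2404 / 2553 = 0.9416

94.2 %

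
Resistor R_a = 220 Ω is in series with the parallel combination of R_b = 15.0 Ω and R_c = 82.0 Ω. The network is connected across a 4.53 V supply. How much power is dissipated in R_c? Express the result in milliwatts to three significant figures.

0.743 mW

Collapse R_b‖R_c to a single equivalent, reducing the network to two series elements.
R_p = (15.0×82.0)/(15.0+82.0) = 12.68 Ω
R_total = 220 + 12.68 = 232.7 Ω
I = V / R_total = 4.53 / 232.7 = 0.01947 A
Voltage across the parallel pair: V_p = I × R_p = 0.01947 × 12.68 = 0.2469 V
R_c is across V_p, so use P = V²/R for that branch.
P_R_c = (0.2469)² / 82.0 = 0.0007432 W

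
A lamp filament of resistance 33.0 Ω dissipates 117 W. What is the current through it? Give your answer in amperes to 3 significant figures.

1.88 A

The two known quantities fix the third via I = √(P / R).
I = √(117 / 33.0) = 1.883 A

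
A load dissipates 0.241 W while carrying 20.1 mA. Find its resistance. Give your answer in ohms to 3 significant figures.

From P = V I = I²R = V²/R, with the two given quantities we get R = P / I².
R = 0.241 / (0.02010)² = 596.5 Ω

597 Ω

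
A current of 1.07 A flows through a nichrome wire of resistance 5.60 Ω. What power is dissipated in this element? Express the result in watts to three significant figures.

With I and R stated, P = I²R applies in one step.
P = (1.070 A)² × 5.60 Ω = 6.411 W

6.41 W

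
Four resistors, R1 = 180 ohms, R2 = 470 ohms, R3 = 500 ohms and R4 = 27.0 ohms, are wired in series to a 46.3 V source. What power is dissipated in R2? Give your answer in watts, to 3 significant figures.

0.727 W

The current is common to all series resistors; compute it, then apply P = I²R for the target.
R_total = 180 + 470 + 500 + 27.0 = 1177 Ω
I = V / R_total = 46.3 / 1177 = 0.03934 A
P_R2 = I² × R2 = (0.03934)² × 470 = 0.7273 W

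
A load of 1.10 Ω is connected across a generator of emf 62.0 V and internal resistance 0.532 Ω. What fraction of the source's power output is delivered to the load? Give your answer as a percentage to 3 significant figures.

η = P_load/(P_load+P_int) = I²R/(I²R+I²r) = R/(R+r) — the I² cancels for series elements.
η = R / (R + r) = 1.10 / (1.10 + 0.532) = 0.6740

67.4 %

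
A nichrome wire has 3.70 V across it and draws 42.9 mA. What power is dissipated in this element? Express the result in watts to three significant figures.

Since both terminal voltage and current are stated, P = V I gives the power in one step.
P = 3.70 V × 0.04290 A = 0.1587 W

0.159 W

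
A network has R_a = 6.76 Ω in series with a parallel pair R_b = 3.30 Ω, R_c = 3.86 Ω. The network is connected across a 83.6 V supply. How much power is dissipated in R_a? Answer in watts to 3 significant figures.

648 W

Reduce the parallel pair to R_p first; the network is then a simple series string.
R_p = (3.30×3.86)/(3.30+3.86) = 1.779 Ω
R_total = 6.76 + 1.779 = 8.539 Ω
I = V / R_total = 83.6 / 8.539 = 9.790 A
R_a is in the main series path, so its power is I²R_a.
P_R_a = (9.790)² × 6.76 = 647.9 W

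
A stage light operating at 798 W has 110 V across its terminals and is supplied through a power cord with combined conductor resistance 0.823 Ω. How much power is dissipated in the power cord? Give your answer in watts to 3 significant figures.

43.3 W

The power cord is a series resistance carrying the load current; its dissipation is I²R_line.
I = P / V = 798 / 110 = 7.255 A through the power cord.
P_line = I² R_line = (7.255)² × 0.823 = 43.31 W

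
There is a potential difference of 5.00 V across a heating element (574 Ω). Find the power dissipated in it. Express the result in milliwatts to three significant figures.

43.6 mW

V and R are stated; P = V²/R avoids computing the current.
P = (5.00 V)² / 574 Ω = 0.04355 W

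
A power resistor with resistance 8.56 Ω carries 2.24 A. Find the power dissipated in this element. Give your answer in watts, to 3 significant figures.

With I and R stated, P = I²R applies in one step.
P = (2.240 A)² × 8.56 Ω = 42.95 W

43.0 W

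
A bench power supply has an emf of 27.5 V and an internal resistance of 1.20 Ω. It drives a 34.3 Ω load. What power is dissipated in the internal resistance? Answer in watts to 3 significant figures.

0.720 W

The source's internal resistance is just another series element carrying I; its dissipation is I²r.
I = ε / (r + R) = 27.5 / (1.20 + 34.3) = 0.7746 A
P_int = I² r = (0.7746)² × 1.20 = 0.7201 W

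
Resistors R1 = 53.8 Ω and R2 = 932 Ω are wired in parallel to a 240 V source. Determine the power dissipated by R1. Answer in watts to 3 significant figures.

1070 W

Every branch has 240 V across it, so for R1 the power is simply V²/R.
P_R1 = V² / R1 = (240)² / 53.8 Ω = 1071 W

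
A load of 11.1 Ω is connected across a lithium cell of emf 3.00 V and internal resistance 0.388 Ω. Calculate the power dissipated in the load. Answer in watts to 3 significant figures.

0.757 W

Load and internal resistance form a series loop — compute the loop current, then the load power via I²R.
I = ε / (r + R) = 3.00 / (0.388 + 11.1) = 0.2611 A
P_load = I² R = (0.2611)² × 11.1 = 0.7570 W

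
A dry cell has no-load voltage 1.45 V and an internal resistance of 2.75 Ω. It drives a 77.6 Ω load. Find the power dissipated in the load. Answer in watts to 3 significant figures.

0.0253 W

The internal resistance and the load are in series, so the same I flows through both; get I from ε/(r+R), then I²R for the load.
I = ε / (r + R) = 1.45 / (2.75 + 77.6) = 0.01805 A
P_load = I² R = (0.01805)² × 77.6 = 0.02527 W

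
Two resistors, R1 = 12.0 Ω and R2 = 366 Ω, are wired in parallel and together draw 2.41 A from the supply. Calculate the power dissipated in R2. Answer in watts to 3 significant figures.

2.14 W

Only the total current is stated, so first find the parallel equivalent to get the voltage across the combination.
1/R_eq = 1/12.0 + 1/366 ⇒ R_eq = 11.62 Ω
V = I_total × R_eq = 2.410 × 11.62 = 28.00 V
P_R2 = V² / R2 = (28.00)² / 366 = 2.142 W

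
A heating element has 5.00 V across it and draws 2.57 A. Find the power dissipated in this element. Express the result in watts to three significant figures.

12.8 W

With V and I both given, power follows immediately from P = V I.
P = 5.00 V × 2.570 A = 12.85 W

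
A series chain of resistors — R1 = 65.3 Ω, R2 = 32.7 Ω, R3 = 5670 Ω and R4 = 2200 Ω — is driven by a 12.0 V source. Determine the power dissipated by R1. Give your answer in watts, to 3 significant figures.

Series elements share the same current, so find I first, then use P = I²R.
R_total = 65.3 + 32.7 + 5670 + 2200 = 7968 Ω
I = V / R_total = 12.0 / 7968 = 0.001506 A
P_R1 = I² × R1 = (0.001506)² × 65.3 = 0.0001481 W

0.000148 W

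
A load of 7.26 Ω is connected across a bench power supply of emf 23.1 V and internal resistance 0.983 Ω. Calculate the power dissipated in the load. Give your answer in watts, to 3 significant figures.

57.0 W

Find the circuit current first, then P = I²R for the load (series elements share I).
I = ε / (r + R) = 23.1 / (0.983 + 7.26) = 2.802 A
P_load = I² R = (2.802)² × 7.26 = 57.02 W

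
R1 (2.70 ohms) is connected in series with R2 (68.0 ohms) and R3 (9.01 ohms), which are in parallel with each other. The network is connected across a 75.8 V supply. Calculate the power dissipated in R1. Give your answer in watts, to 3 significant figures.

Replace R2 and R3 with their parallel equivalent so the circuit becomes R1 in series with R_p.
R_p = (68.0×9.01)/(68.0+9.01) = 7.956 Ω
R_total = 2.70 + 7.956 = 10.66 Ω
I = V / R_total = 75.8 / 10.66 = 7.113 A
The full supply current passes through R1: P = I²R.
P_R1 = (7.113)² × 2.70 = 136.6 W

137 W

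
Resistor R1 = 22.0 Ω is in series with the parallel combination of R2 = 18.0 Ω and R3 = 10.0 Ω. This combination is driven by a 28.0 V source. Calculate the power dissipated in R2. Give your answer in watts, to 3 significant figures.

First combine the parallel branches into one equivalent R_p, then R1 + R_p is a series pair.
R_p = (18.0×10.0)/(18.0+10.0) = 6.429 Ω
R_total = 22.0 + 6.429 = 28.43 Ω
I = V / R_total = 28.0 / 28.43 = 0.9849 A
Voltage across the parallel pair: V_p = I × R_p = 0.9849 × 6.429 = 6.332 V
R2 sees V_p directly, so P = V_p² / R2.
P_R2 = (6.332)² / 18.0 = 2.227 W

2.23 W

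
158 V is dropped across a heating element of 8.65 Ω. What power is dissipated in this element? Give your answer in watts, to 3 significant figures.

V and R are stated; P = V²/R avoids computing the current.
P = (158 V)² / 8.65 Ω = 2886 W

2890 W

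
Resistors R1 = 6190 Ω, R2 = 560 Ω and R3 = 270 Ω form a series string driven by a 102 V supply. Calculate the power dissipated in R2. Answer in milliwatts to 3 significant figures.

Since the resistors are in series they all carry the loop current I = V/R_total; the power in any one is I²R.
R_total = 6190 + 560 + 270 = 7020 Ω
I = V / R_total = 102 / 7020 = 0.01453 A
P_R2 = I² × R2 = (0.01453)² × 560 = 0.1182 W

118 mW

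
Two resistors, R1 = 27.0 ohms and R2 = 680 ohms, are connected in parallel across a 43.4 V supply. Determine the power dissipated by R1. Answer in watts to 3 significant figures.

The supply voltage appears across each parallel branch — just use P = V²/R1.
P_R1 = V² / R1 = (43.4)² / 27.0 Ω = 69.76 W

69.8 W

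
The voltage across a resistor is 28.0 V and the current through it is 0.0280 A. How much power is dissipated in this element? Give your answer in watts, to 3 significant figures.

0.784 W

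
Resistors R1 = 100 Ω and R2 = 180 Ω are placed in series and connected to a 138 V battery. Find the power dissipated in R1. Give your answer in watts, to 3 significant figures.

24.3 W

In a series string the same current flows through every resistor — find that current, then P = I²R for the one we want.
R_total = 100 + 180 = 280.0 Ω
I = V / R_total = 138 / 280.0 = 0.4929 A
P_R1 = I² × R1 = (0.4929)² × 100 = 24.29 W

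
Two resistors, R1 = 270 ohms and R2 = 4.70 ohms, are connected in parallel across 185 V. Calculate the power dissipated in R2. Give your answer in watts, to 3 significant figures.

7280 W

The supply voltage appears across each parallel branch — just use P = V²/R2.
P_R2 = V² / R2 = (185)² / 4.70 Ω = 7282 W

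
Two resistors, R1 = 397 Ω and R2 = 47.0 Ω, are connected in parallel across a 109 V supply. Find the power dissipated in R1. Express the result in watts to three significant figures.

29.9 W

Every branch has 109 V across it, so for R1 the power is simply V²/R.
P_R1 = V² / R1 = (109)² / 397 Ω = 29.93 W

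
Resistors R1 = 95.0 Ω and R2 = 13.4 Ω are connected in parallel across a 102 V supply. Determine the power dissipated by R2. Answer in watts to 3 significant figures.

Each parallel branch sees the full supply voltage, so P = V²/R applies directly to the target branch.
P_R2 = V² / R2 = (102)² / 13.4 Ω = 776.4 W

776 W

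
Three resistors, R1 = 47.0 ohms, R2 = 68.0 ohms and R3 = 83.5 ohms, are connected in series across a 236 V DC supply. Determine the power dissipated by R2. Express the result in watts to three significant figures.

96.1 W

In a series string the same current flows through every resistor — find that current, then P = I²R for the one we want.
R_total = 47.0 + 68.0 + 83.5 = 198.5 Ω
I = V / R_total = 236 / 198.5 = 1.189 A
P_R2 = I² × R2 = (1.189)² × 68.0 = 96.12 W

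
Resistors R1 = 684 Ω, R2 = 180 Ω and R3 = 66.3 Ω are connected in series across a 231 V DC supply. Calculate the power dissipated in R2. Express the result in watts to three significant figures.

11.1 W

Series elements share the same current, so find I first, then use P = I²R.
R_total = 684 + 180 + 66.3 = 930.3 Ω
I = V / R_total = 231 / 930.3 = 0.2483 A
P_R2 = I² × R2 = (0.2483)² × 180 = 11.10 W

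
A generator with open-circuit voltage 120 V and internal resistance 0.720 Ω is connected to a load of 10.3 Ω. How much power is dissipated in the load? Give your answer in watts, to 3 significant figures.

1220 W

The internal resistance and the load are in series, so the same I flows through both; get I from ε/(r+R), then I²R for the load.
I = ε / (r + R) = 120 / (0.720 + 10.3) = 10.89 A
P_load = I² R = (10.89)² × 10.3 = 1221 W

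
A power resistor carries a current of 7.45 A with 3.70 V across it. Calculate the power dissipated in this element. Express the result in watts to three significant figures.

Since both terminal voltage and current are stated, P = V I gives the power in one step.
P = 3.70 V × 7.450 A = 27.57 W

27.6 W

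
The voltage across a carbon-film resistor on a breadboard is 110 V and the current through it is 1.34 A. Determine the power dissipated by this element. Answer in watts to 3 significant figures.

147 W

V and I are known directly — P = V I, no intermediate step needed.
P = 110 V × 1.340 A = 147.4 W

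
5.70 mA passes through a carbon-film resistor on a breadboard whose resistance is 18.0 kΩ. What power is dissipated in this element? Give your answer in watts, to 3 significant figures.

Knowing I and R, the power is just I²R — no need to find V first.
P = (0.005700 A)² × 18000 Ω = 0.5848 W

0.585 W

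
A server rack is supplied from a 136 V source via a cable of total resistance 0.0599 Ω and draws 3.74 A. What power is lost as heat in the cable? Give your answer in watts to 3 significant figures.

The cable and load are in series, so the same current flows in both; the loss is I²R_line.
The cable carries the full 3.74 A.
P_line = I² R_line = (3.740)² × 0.0599 = 0.8379 W

0.838 W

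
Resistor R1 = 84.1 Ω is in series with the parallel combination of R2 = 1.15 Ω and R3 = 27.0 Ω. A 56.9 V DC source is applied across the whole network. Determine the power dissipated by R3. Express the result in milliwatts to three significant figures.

Collapse R2‖R3 to a single equivalent, reducing the network to two series elements.
R_p = (1.15×27.0)/(1.15+27.0) = 1.103 Ω
R_total = 84.1 + 1.103 = 85.20 Ω
I = V / R_total = 56.9 / 85.20 = 0.6678 A
Voltage across the parallel pair: V_p = I × R_p = 0.6678 × 1.103 = 0.7366 V
R3 sees V_p directly, so P = V_p² / R3.
P_R3 = (0.7366)² / 27.0 = 0.02010 W

20.1 mW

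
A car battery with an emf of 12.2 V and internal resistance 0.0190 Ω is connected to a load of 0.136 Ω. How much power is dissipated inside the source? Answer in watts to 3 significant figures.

The internal resistance carries the same current as the load; P_int = I²r.
I = ε / (r + R) = 12.2 / (0.0190 + 0.136) = 78.71 A
P_int = I² r = (78.71)² × 0.0190 = 117.7 W

118 W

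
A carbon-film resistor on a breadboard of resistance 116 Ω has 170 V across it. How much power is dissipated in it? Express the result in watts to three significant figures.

Voltage and resistance are given, so P = V²/R is the one-step route.
P = (170 V)² / 116 Ω = 249.1 W

249 W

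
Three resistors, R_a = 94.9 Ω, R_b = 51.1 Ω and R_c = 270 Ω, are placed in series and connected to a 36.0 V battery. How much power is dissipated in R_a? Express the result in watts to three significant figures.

0.711 W

Since the resistors are in series they all carry the loop current I = V/R_total; the power in any one is I²R.
R_total = 94.9 + 51.1 + 270 = 416.0 Ω
I = V / R_total = 36.0 / 416.0 = 0.08654 A
P_R_a = I² × R_a = (0.08654)² × 94.9 = 0.7107 W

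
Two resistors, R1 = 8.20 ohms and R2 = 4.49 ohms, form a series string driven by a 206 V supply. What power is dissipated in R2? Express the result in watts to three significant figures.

Every series element carries the same I. Get I from the total resistance, then P = I² × R2.
R_total = 8.20 + 4.49 = 12.69 Ω
I = V / R_total = 206 / 12.69 = 16.23 A
P_R2 = I² × R2 = (16.23)² × 4.49 = 1183 W

1180 W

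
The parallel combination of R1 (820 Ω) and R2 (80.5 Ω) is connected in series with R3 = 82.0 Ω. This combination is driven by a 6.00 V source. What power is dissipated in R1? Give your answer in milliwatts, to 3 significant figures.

9.78 mW

First find R_p for the parallel pair, then treat R_p + R3 as a series loop.
R_p = (820×80.5)/(820+80.5) = 73.30 Ω
R_total = R_p + 82.0 = 73.30 + 82.0 = 155.3 Ω
I = V / R_total = 6.00 / 155.3 = 0.03863 A
Voltage across the parallel pair: V_p = I × R_p = 0.03863 × 73.30 = 2.832 V
R1 has V_p across it, so P = V_p²/R1.
P_R1 = (2.832)² / 820 = 0.009781 W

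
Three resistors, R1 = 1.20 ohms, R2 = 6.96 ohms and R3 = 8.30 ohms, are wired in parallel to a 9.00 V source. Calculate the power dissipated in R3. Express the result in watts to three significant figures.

9.76 W

The supply voltage appears across each parallel branch — just use P = V²/R3.
P_R3 = V² / R3 = (9.00)² / 8.30 Ω = 9.759 W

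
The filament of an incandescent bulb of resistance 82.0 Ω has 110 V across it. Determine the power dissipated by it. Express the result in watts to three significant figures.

148 W

We know the drop across the element and its resistance — P = V²/R, one step.
P = (110 V)² / 82.0 Ω = 147.6 W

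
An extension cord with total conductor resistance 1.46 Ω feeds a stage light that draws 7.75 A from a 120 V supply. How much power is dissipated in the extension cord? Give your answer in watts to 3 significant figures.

87.7 W

The extension cord and load are in series, so the same current flows in both; the loss is I²R_line.
The extension cord carries the full 7.75 A.
P_line = I² R_line = (7.750)² × 1.46 = 87.69 W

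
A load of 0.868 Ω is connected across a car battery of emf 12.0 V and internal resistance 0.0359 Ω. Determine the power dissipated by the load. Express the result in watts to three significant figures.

153 W

Load and internal resistance form a series loop — compute the loop current, then the load power via I²R.
I = ε / (r + R) = 12.0 / (0.0359 + 0.868) = 13.28 A
P_load = I² R = (13.28)² × 0.868 = 153.0 W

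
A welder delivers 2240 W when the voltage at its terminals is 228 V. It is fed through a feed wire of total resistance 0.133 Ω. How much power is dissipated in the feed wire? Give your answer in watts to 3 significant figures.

12.8 W

Line loss is just I²R for the cable — we know both I and R_line directly.
I = P / V = 2240 / 228 = 9.825 A through the feed wire.
P_line = I² R_line = (9.825)² × 0.133 = 12.84 W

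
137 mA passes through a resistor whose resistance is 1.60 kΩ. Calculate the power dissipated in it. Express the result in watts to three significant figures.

Knowing I and R, the power is just I²R — no need to find V first.
P = (0.1370 A)² × 1600 Ω = 30.03 W

30.0 W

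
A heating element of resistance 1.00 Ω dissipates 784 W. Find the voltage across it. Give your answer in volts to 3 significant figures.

28.0 V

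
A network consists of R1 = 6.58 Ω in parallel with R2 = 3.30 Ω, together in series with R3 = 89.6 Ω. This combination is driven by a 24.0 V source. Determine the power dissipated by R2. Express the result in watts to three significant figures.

0.100 W

First find R_p for the parallel pair, then treat R_p + R3 as a series loop.
R_p = (6.58×3.30)/(6.58+3.30) = 2.198 Ω
R_total = R_p + 89.6 = 2.198 + 89.6 = 91.80 Ω
I = V / R_total = 24.0 / 91.80 = 0.2614 A
Voltage across the parallel pair: V_p = I × R_p = 0.2614 × 2.198 = 0.5746 V
Use P = V²/R for R2 with V = V_p.
P_R2 = (0.5746)² / 3.30 = 0.1000 W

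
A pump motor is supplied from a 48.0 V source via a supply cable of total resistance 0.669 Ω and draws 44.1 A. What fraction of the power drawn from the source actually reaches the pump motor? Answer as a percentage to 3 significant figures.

The supply cable carries the full 44.1 A.
P_line = I² R_line = (44.10)² × 0.669 = 1301 W
P_source = V I = 48.0 × 44.10 = 2117 W; P_load = 815.7 W
η = P_load / P_source = 815.7 / 2117 = 0.3854

38.5 %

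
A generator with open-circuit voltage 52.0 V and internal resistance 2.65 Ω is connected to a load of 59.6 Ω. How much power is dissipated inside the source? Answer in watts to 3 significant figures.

1.85 W

Internal loss is I²r, with I set by the total series resistance r+R.
I = ε / (r + R) = 52.0 / (2.65 + 59.6) = 0.8353 A
P_int = I² r = (0.8353)² × 2.65 = 1.849 W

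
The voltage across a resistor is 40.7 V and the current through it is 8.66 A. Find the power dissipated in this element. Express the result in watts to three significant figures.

352 W

With V and I both given, power follows immediately from P = V I.
P = 40.7 V × 8.660 A = 352.5 W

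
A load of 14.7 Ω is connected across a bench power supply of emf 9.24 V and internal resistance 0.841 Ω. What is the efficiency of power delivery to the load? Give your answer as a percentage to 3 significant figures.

94.6 %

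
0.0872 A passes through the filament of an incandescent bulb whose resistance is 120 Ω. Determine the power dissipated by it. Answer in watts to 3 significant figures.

0.912 W

Current and resistance are given, so P = I²R is the direct form.
P = (0.08720 A)² × 120 Ω = 0.9125 W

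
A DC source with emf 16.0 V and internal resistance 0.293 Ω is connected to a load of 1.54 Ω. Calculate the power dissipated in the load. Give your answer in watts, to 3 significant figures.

Load and internal resistance form a series loop — compute the loop current, then the load power via I²R.
I = ε / (r + R) = 16.0 / (0.293 + 1.54) = 8.729 A
P_load = I² R = (8.729)² × 1.54 = 117.3 W

117 W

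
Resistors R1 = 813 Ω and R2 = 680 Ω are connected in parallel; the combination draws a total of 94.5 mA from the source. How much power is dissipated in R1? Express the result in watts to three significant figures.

We need the common branch voltage; get it from I_total × R_eq, then P = V²/R for the branch.
1/R_eq = 1/813 + 1/680 ⇒ R_eq = 370.3 Ω
V = I_total × R_eq = 0.09450 × 370.3 = 34.99 V
P_R1 = V² / R1 = (34.99)² / 813 = 1.506 W

1.51 W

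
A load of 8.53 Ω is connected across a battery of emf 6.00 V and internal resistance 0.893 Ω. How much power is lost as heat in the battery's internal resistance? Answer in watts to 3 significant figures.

0.362 W

The internal resistance carries the same current as the load; P_int = I²r.
I = ε / (r + R) = 6.00 / (0.893 + 8.53) = 0.6367 A
P_int = I² r = (0.6367)² × 0.893 = 0.3621 W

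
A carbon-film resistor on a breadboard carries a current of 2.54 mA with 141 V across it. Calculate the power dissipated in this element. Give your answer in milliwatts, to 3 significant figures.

Both the voltage across and the current through the element are known, so P = V I applies directly.
P = 141 V × 0.002540 A = 0.3581 W

358 mW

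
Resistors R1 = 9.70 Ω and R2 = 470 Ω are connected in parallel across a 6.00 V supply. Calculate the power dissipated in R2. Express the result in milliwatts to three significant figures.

76.6 mW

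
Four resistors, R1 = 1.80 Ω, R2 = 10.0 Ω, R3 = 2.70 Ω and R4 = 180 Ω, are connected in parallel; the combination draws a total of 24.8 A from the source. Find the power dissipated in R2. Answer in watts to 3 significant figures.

The branches share the same voltage, but only the total current is given — find V from the equivalent resistance first.
1/R_eq = 1/1.80 + 1/10.0 + 1/2.70 + 1/180 ⇒ R_eq = 0.9695 Ω
V = I_total × R_eq = 24.80 × 0.9695 = 24.04 V
P_R2 = V² / R2 = (24.04)² / 10.0 = 57.81 W

57.8 W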